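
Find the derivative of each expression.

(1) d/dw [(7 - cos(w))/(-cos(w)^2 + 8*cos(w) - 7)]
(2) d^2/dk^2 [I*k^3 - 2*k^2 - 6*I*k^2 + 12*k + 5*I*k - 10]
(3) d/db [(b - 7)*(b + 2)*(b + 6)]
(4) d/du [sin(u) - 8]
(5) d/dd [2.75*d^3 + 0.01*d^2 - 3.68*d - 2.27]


(1) = sin(w)/(cos(w) - 1)^2
(2) = 6*I*k - 4 - 12*I
(3) = 3*b^2 + 2*b - 44
(4) = cos(u)
(5) = 8.25*d^2 + 0.02*d - 3.68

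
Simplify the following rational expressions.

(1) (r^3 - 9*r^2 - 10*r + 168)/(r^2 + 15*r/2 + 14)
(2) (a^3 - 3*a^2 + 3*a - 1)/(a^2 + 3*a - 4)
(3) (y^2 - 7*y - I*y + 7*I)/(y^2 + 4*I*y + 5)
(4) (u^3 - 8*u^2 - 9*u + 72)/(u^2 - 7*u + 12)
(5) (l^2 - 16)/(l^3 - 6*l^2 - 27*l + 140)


(1) = (2*r^2 - 26*r + 84)/(2*r + 7)
(2) = (a^2 - 2*a + 1)/(a + 4)
(3) = (y - 7)/(y + 5*I)
(4) = (u^2 - 5*u - 24)/(u - 4)
(5) = (l + 4)/(l^2 - 2*l - 35)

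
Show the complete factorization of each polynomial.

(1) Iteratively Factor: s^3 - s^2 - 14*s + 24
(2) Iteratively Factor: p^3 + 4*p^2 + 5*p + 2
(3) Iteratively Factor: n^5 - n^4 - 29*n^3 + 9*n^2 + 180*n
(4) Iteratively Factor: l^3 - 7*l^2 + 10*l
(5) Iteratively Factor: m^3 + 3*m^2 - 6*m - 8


(1) = (s - 3)*(s^2 + 2*s - 8) = (s - 3)*(s - 2)*(s + 4)
(2) = (p + 1)*(p^2 + 3*p + 2) = (p + 1)*(p + 2)*(p + 1)
(3) = (n + 4)*(n^4 - 5*n^3 - 9*n^2 + 45*n) = n*(n + 4)*(n^3 - 5*n^2 - 9*n + 45) = n*(n + 3)*(n + 4)*(n^2 - 8*n + 15) = n*(n - 5)*(n + 3)*(n + 4)*(n - 3)
(4) = (l - 5)*(l^2 - 2*l) = l*(l - 5)*(l - 2)
(5) = (m - 2)*(m^2 + 5*m + 4) = (m - 2)*(m + 1)*(m + 4)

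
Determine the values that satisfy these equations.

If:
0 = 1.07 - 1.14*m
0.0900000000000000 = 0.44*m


Then:
No Solution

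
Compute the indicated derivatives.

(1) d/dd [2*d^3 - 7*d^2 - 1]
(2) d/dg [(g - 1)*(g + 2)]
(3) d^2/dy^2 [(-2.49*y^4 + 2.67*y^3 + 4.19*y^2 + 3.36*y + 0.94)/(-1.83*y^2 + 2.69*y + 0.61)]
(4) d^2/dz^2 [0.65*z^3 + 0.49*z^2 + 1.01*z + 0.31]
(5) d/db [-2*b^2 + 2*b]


(1) = 2*d*(3*d - 7)
(2) = 2*g + 1
(3) = (16.677522*y^6 - 73.545138*y^5 + 91.429812*y^4 - 42.985194*y^3 - 62.120448*y^2 - 0.701622*y - 7.793862)/(6.128487*y^6 - 27.025623*y^5 + 33.597702*y^4 - 1.448027*y^3 - 11.199234*y^2 - 3.002847*y - 0.226981)
(4) = 3.9*z + 0.98
(5) = 2 - 4*b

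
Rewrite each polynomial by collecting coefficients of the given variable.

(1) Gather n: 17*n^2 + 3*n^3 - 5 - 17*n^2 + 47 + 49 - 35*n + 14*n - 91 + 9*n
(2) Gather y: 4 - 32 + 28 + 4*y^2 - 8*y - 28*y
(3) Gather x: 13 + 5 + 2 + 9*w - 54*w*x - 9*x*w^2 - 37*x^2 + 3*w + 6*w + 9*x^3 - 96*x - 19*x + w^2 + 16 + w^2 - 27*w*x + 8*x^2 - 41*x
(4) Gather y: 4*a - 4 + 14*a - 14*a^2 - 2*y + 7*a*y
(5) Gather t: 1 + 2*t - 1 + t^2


(1) = 3*n^3 - 12*n
(2) = 4*y^2 - 36*y
(3) = 2*w^2 + 18*w + 9*x^3 - 29*x^2 + x*(-9*w^2 - 81*w - 156) + 36
(4) = -14*a^2 + 18*a + y*(7*a - 2) - 4
(5) = t^2 + 2*t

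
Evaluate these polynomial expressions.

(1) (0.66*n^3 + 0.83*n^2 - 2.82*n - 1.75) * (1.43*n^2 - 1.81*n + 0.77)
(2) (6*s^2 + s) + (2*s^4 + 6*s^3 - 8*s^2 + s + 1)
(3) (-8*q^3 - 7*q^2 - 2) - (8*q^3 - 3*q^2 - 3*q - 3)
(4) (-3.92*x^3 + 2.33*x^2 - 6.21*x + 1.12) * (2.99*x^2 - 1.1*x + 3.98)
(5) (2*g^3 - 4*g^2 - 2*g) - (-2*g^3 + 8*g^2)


(1) = 0.9438*n^5 - 0.0077*n^4 - 5.0267*n^3 + 3.2408*n^2 + 0.9961*n - 1.3475
(2) = 2*s^4 + 6*s^3 - 2*s^2 + 2*s + 1
(3) = -16*q^3 - 4*q^2 + 3*q + 1
(4) = -11.7208*x^5 + 11.2787*x^4 - 36.7325*x^3 + 19.4532*x^2 - 25.9478*x + 4.4576
(5) = 4*g^3 - 12*g^2 - 2*g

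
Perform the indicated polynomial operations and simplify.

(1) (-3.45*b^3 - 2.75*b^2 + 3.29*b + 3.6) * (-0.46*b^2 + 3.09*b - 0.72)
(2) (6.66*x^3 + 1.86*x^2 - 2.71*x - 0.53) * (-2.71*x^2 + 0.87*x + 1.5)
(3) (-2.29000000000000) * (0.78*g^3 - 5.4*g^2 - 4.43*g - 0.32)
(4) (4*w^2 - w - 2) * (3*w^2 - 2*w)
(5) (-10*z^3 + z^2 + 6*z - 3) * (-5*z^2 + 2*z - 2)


(1) = 1.587*b^5 - 9.3955*b^4 - 7.5269*b^3 + 10.4901*b^2 + 8.7552*b - 2.592
(2) = -18.0486*x^5 + 0.7536*x^4 + 18.9523*x^3 + 1.8686*x^2 - 4.5261*x - 0.795
(3) = -1.7862*g^3 + 12.366*g^2 + 10.1447*g + 0.7328
(4) = 12*w^4 - 11*w^3 - 4*w^2 + 4*w
(5) = 50*z^5 - 25*z^4 - 8*z^3 + 25*z^2 - 18*z + 6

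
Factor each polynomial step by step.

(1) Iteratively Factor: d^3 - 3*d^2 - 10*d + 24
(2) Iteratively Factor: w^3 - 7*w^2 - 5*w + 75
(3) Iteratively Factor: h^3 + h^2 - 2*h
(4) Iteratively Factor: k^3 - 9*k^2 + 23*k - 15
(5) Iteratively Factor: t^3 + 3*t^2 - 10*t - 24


(1) = (d + 3)*(d^2 - 6*d + 8) = (d - 2)*(d + 3)*(d - 4)
(2) = (w - 5)*(w^2 - 2*w - 15) = (w - 5)*(w + 3)*(w - 5)
(3) = (h)*(h^2 + h - 2) = h*(h - 1)*(h + 2)
(4) = (k - 1)*(k^2 - 8*k + 15) = (k - 5)*(k - 1)*(k - 3)
(5) = (t + 2)*(t^2 + t - 12) = (t + 2)*(t + 4)*(t - 3)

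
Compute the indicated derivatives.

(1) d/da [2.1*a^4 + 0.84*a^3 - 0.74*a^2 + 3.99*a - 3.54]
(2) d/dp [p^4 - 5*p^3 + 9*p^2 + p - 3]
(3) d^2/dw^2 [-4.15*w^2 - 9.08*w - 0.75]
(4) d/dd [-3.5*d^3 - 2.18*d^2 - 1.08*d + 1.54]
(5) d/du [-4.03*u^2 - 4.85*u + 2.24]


(1) = 8.4*a^3 + 2.52*a^2 - 1.48*a + 3.99
(2) = 4*p^3 - 15*p^2 + 18*p + 1
(3) = -8.30000000000000
(4) = -10.5*d^2 - 4.36*d - 1.08
(5) = -8.06*u - 4.85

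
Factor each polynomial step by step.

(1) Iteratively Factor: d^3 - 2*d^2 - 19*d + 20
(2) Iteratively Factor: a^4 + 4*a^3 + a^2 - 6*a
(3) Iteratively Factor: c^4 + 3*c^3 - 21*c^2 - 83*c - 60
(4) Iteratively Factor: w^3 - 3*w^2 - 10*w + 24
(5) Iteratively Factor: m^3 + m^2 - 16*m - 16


(1) = (d - 1)*(d^2 - d - 20) = (d - 5)*(d - 1)*(d + 4)
(2) = (a + 2)*(a^3 + 2*a^2 - 3*a) = (a - 1)*(a + 2)*(a^2 + 3*a) = a*(a - 1)*(a + 2)*(a + 3)
(3) = (c - 5)*(c^3 + 8*c^2 + 19*c + 12) = (c - 5)*(c + 4)*(c^2 + 4*c + 3) = (c - 5)*(c + 3)*(c + 4)*(c + 1)
(4) = (w - 4)*(w^2 + w - 6) = (w - 4)*(w + 3)*(w - 2)
(5) = (m + 1)*(m^2 - 16) = (m - 4)*(m + 1)*(m + 4)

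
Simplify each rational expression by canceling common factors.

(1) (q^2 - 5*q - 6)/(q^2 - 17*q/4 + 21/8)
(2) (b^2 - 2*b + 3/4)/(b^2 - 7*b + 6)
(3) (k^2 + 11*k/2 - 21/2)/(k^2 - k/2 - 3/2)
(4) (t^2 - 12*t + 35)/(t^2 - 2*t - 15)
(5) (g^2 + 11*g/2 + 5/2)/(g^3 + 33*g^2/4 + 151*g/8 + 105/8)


(1) = (8*q^2 - 40*q - 48)/(8*q^2 - 34*q + 21)
(2) = (4*b^2 - 8*b + 3)/(4*b^2 - 28*b + 24)
(3) = (k + 7)/(k + 1)
(4) = (t - 7)/(t + 3)
(5) = (8*g + 4)/(8*g^2 + 26*g + 21)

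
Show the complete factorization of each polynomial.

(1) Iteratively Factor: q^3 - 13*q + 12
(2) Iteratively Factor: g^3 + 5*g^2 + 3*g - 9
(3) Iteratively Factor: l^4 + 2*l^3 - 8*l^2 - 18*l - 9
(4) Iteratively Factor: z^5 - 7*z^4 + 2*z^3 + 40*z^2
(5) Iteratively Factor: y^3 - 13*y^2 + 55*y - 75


(1) = (q - 1)*(q^2 + q - 12) = (q - 1)*(q + 4)*(q - 3)
(2) = (g + 3)*(g^2 + 2*g - 3) = (g - 1)*(g + 3)*(g + 3)
(3) = (l - 3)*(l^3 + 5*l^2 + 7*l + 3) = (l - 3)*(l + 1)*(l^2 + 4*l + 3) = (l - 3)*(l + 1)*(l + 3)*(l + 1)
(4) = (z - 4)*(z^4 - 3*z^3 - 10*z^2) = (z - 4)*(z + 2)*(z^3 - 5*z^2) = z*(z - 4)*(z + 2)*(z^2 - 5*z) = z*(z - 5)*(z - 4)*(z + 2)*(z)
(5) = (y - 5)*(y^2 - 8*y + 15) = (y - 5)*(y - 3)*(y - 5)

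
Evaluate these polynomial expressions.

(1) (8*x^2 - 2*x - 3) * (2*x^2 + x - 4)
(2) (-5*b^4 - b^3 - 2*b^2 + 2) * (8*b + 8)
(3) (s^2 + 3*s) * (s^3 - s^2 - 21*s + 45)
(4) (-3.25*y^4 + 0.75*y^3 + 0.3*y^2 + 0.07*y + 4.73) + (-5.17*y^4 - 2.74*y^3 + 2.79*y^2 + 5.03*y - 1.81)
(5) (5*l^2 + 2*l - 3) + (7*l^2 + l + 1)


(1) = 16*x^4 + 4*x^3 - 40*x^2 + 5*x + 12
(2) = -40*b^5 - 48*b^4 - 24*b^3 - 16*b^2 + 16*b + 16
(3) = s^5 + 2*s^4 - 24*s^3 - 18*s^2 + 135*s
(4) = -8.42*y^4 - 1.99*y^3 + 3.09*y^2 + 5.1*y + 2.92
(5) = 12*l^2 + 3*l - 2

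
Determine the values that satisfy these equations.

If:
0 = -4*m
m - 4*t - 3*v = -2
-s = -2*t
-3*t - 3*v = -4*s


Then:
m = 0
s = 4/9
t = 2/9
v = 10/27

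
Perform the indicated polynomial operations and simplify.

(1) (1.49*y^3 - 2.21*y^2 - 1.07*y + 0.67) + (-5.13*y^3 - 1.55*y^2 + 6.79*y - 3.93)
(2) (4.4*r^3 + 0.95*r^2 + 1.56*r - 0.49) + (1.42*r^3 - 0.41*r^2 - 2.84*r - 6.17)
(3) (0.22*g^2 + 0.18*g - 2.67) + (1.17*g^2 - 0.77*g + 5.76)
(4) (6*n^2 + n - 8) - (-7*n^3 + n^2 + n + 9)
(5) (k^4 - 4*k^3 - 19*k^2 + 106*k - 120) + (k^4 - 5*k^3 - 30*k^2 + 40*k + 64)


(1) = -3.64*y^3 - 3.76*y^2 + 5.72*y - 3.26
(2) = 5.82*r^3 + 0.54*r^2 - 1.28*r - 6.66
(3) = 1.39*g^2 - 0.59*g + 3.09
(4) = 7*n^3 + 5*n^2 - 17
(5) = 2*k^4 - 9*k^3 - 49*k^2 + 146*k - 56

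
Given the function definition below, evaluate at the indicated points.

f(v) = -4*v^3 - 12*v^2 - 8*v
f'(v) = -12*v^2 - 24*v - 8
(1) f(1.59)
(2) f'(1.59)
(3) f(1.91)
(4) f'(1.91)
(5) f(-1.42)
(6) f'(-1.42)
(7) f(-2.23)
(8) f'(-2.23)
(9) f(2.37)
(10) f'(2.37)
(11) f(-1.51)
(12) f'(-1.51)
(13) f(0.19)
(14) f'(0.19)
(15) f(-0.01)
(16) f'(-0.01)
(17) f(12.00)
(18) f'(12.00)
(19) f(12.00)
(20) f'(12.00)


(1) = -59.14
(2) = -76.50
(3) = -86.93
(4) = -97.62
(5) = -1.38
(6) = 1.88
(7) = 2.52
(8) = -14.15
(9) = -139.61
(10) = -132.28
(11) = -1.51
(12) = 0.88
(13) = -1.98
(14) = -12.99
(15) = 0.08
(16) = -7.76
(17) = -8736.00
(18) = -2024.00
(19) = -8736.00
(20) = -2024.00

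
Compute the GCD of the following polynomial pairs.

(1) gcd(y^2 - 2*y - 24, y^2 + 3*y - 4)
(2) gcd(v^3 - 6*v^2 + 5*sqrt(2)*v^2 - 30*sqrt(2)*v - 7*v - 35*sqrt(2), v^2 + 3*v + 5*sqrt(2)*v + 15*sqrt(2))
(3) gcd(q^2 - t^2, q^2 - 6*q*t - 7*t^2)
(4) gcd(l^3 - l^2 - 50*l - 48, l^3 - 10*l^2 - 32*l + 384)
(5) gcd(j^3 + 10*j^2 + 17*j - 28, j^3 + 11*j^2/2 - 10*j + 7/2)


(1) = y + 4
(2) = v + 5*sqrt(2)
(3) = q + t
(4) = l^2 - 2*l - 48
(5) = j^2 + 6*j - 7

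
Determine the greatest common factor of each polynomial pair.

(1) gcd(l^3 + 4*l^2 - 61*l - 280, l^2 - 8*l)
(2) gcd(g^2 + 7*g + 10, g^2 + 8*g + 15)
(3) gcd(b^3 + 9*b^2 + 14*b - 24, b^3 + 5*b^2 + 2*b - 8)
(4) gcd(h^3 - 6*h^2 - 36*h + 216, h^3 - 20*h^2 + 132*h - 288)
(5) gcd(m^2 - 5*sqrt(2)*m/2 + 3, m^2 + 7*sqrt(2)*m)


(1) = l - 8
(2) = gcd((g + 2)*(g + 5), (g + 3)*(g + 5)) = g + 5
(3) = gcd((b - 1)*(b + 4)*(b + 6), (b - 1)*(b + 2)*(b + 4)) = b^2 + 3*b - 4
(4) = h^2 - 12*h + 36
(5) = gcd((m - 3*sqrt(2)/2)*(m - sqrt(2)), m*(m + 7*sqrt(2))) = 1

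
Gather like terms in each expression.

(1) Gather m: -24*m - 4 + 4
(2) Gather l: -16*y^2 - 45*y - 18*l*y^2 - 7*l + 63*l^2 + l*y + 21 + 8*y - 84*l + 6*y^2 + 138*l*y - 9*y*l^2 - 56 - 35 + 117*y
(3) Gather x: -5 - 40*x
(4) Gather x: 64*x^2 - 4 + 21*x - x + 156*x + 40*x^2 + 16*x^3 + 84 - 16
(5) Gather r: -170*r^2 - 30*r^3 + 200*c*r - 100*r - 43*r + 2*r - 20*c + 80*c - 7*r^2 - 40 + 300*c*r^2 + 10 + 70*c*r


(1) = -24*m
(2) = l^2*(63 - 9*y) + l*(-18*y^2 + 139*y - 91) - 10*y^2 + 80*y - 70
(3) = -40*x - 5
(4) = 16*x^3 + 104*x^2 + 176*x + 64
(5) = 60*c - 30*r^3 + r^2*(300*c - 177) + r*(270*c - 141) - 30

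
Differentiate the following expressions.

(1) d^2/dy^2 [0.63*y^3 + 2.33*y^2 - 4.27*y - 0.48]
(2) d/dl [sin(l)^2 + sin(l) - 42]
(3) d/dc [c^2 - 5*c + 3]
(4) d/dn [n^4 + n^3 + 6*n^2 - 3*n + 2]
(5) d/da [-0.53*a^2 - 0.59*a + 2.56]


(1) = 3.78*y + 4.66
(2) = sin(2*l) + cos(l)
(3) = 2*c - 5
(4) = 4*n^3 + 3*n^2 + 12*n - 3
(5) = -1.06*a - 0.59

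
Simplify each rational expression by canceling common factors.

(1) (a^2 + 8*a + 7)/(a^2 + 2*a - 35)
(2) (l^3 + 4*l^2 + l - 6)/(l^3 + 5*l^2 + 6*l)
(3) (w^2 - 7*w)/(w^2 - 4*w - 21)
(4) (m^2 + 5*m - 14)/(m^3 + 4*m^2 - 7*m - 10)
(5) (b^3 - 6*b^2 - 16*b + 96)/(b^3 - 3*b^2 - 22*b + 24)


(1) = (a + 1)/(a - 5)
(2) = (l - 1)/l
(3) = w/(w + 3)
(4) = (m + 7)/(m^2 + 6*m + 5)
(5) = (b - 4)/(b - 1)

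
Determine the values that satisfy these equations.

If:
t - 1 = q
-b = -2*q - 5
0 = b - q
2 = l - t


Then:
b = -5
l = -2
q = -5
t = -4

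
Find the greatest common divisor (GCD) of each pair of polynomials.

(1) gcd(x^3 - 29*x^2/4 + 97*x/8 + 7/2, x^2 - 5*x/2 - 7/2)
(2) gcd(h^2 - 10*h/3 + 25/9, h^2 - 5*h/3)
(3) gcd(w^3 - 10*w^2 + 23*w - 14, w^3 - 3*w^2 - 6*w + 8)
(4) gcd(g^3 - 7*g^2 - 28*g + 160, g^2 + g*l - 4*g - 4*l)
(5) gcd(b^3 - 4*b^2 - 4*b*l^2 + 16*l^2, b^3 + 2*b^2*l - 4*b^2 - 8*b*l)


(1) = gcd((x - 4)*(x - 7/2)*(x + 1/4), (x - 7/2)*(x + 1)) = x - 7/2
(2) = gcd((h - 5/3)^2, h*(h - 5/3)) = h - 5/3
(3) = gcd((w - 7)*(w - 2)*(w - 1), (w - 4)*(w - 1)*(w + 2)) = w - 1
(4) = gcd((g - 8)*(g - 4)*(g + 5), (g - 4)*(g + l)) = g - 4
(5) = gcd((b - 4)*(b - 2*l)*(b + 2*l), b*(b - 4)*(b + 2*l)) = b^2 + 2*b*l - 4*b - 8*l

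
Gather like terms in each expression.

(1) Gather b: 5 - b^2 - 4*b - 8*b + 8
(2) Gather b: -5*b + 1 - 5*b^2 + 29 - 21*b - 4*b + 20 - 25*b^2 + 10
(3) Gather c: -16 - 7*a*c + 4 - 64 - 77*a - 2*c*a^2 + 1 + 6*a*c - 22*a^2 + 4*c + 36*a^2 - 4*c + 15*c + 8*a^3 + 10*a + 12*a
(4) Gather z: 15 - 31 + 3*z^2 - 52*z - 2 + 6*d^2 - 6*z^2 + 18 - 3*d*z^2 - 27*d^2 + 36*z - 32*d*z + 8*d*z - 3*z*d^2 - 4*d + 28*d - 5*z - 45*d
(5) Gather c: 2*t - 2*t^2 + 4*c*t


(1) = -b^2 - 12*b + 13
(2) = -30*b^2 - 30*b + 60
(3) = 8*a^3 + 14*a^2 - 55*a + c*(-2*a^2 - a + 15) - 75
(4) = -21*d^2 - 21*d + z^2*(-3*d - 3) + z*(-3*d^2 - 24*d - 21)
(5) = 4*c*t - 2*t^2 + 2*t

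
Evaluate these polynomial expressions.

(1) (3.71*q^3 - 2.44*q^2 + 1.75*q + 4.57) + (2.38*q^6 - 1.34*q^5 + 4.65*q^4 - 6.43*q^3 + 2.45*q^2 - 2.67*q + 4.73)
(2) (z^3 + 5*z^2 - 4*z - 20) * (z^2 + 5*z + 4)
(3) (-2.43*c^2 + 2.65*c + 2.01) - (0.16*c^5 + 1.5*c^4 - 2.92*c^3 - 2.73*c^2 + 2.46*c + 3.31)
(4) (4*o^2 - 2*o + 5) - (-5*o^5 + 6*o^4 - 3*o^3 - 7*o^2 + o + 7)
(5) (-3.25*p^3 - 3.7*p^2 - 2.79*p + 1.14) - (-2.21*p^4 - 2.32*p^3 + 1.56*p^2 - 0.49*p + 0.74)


(1) = 2.38*q^6 - 1.34*q^5 + 4.65*q^4 - 2.72*q^3 + 0.01*q^2 - 0.92*q + 9.3
(2) = z^5 + 10*z^4 + 25*z^3 - 20*z^2 - 116*z - 80
(3) = -0.16*c^5 - 1.5*c^4 + 2.92*c^3 + 0.3*c^2 + 0.19*c - 1.3
(4) = 5*o^5 - 6*o^4 + 3*o^3 + 11*o^2 - 3*o - 2
(5) = 2.21*p^4 - 0.93*p^3 - 5.26*p^2 - 2.3*p + 0.4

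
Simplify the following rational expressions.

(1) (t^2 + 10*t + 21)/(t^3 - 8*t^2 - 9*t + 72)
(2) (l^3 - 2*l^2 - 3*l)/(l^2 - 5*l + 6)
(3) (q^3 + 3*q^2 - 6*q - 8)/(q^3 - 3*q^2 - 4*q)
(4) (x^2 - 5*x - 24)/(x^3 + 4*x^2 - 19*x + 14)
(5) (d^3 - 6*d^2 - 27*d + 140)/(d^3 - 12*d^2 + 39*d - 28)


(1) = (t + 7)/(t^2 - 11*t + 24)
(2) = (l^2 + l)/(l - 2)
(3) = (q^2 + 2*q - 8)/(q^2 - 4*q)
(4) = (x^2 - 5*x - 24)/(x^3 + 4*x^2 - 19*x + 14)
(5) = (d + 5)/(d - 1)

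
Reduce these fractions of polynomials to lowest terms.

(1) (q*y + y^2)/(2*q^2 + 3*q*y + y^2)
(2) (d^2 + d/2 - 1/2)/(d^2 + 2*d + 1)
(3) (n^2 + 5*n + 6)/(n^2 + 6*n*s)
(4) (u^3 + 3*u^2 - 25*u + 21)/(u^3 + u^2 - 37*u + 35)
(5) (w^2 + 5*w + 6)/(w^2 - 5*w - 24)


(1) = y/(2*q + y)
(2) = (2*d - 1)/(2*d + 2)
(3) = (n^2 + 5*n + 6)/(n^2 + 6*n*s)
(4) = (u - 3)/(u - 5)
(5) = (w + 2)/(w - 8)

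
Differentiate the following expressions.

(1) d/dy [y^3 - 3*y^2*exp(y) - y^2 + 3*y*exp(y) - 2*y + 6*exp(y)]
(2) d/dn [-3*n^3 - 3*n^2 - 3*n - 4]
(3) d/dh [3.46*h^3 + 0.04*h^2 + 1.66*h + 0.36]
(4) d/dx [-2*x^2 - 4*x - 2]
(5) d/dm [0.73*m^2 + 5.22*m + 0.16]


(1) = -3*y^2*exp(y) + 3*y^2 - 3*y*exp(y) - 2*y + 9*exp(y) - 2
(2) = -9*n^2 - 6*n - 3
(3) = 10.38*h^2 + 0.08*h + 1.66
(4) = -4*x - 4
(5) = 1.46*m + 5.22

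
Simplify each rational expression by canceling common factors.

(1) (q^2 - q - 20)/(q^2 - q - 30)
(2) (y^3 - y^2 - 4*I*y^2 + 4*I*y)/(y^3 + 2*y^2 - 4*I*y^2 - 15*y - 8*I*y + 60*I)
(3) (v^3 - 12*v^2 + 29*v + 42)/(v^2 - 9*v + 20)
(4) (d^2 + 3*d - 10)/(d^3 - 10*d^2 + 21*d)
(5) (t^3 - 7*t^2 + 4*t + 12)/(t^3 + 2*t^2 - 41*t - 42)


(1) = (q^2 - q - 20)/(q^2 - q - 30)
(2) = (y^2 - y)/(y^2 + 2*y - 15)
(3) = (v^3 - 12*v^2 + 29*v + 42)/(v^2 - 9*v + 20)
(4) = (d^2 + 3*d - 10)/(d^3 - 10*d^2 + 21*d)
(5) = (t - 2)/(t + 7)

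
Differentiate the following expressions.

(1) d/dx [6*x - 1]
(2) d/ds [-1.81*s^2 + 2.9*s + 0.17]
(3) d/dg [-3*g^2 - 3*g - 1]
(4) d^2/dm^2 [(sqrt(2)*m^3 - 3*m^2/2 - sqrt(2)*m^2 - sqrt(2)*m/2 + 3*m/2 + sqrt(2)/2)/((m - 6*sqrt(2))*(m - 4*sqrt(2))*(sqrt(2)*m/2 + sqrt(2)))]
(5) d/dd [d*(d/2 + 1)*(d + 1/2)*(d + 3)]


(1) = 6
(2) = 2.9 - 3.62*s
(3) = -6*g - 3
(4) = (-12*m^6 + 37*sqrt(2)*m^6 - 582*m^5 + 249*sqrt(2)*m^5 - 2268*m^4 + 270*sqrt(2)*m^4 - 2068*sqrt(2)*m^3 + 12800*m^3 - 34920*sqrt(2)*m^2 + 42984*m^2 - 10608*sqrt(2)*m + 131424*m - 47232*sqrt(2) - 10304)/(m^9 - 30*sqrt(2)*m^8 + 6*m^8 - 180*sqrt(2)*m^7 + 756*m^7 - 5240*sqrt(2)*m^6 + 4472*m^6 - 29520*sqrt(2)*m^5 + 44640*m^5 - 127680*sqrt(2)*m^4 + 220224*m^4 - 453760*sqrt(2)*m^3 + 539136*m^3 - 829440*sqrt(2)*m^2 + 949248*m^2 - 552960*sqrt(2)*m + 1327104*m + 884736)
(5) = 2*d^3 + 33*d^2/4 + 17*d/2 + 3/2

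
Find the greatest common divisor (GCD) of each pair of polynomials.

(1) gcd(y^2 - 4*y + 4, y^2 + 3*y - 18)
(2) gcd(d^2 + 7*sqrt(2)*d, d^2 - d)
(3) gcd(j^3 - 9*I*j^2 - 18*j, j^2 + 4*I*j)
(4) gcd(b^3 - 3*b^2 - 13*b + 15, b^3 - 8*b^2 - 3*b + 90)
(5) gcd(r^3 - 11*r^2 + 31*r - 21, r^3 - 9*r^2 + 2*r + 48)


(1) = gcd((y - 2)^2, (y - 3)*(y + 6)) = 1
(2) = d
(3) = j
(4) = b^2 - 2*b - 15
(5) = r - 3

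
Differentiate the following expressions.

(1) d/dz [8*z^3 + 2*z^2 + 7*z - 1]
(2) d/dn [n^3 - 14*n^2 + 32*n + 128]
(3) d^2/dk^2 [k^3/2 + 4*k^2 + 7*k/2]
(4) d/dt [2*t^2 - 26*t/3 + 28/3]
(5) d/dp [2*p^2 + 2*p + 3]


(1) = 24*z^2 + 4*z + 7
(2) = 3*n^2 - 28*n + 32
(3) = 3*k + 8
(4) = 4*t - 26/3
(5) = 4*p + 2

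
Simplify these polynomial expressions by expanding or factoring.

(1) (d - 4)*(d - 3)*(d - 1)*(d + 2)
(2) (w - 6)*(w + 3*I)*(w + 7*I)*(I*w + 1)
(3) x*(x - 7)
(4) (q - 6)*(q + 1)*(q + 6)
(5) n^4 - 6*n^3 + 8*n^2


(1) = d^4 - 6*d^3 + 3*d^2 + 26*d - 24
(2) = I*w^4 - 9*w^3 - 6*I*w^3 + 54*w^2 - 11*I*w^2 - 21*w + 66*I*w + 126
(3) = x^2 - 7*x
(4) = q^3 + q^2 - 36*q - 36
(5) = n^2*(n - 4)*(n - 2)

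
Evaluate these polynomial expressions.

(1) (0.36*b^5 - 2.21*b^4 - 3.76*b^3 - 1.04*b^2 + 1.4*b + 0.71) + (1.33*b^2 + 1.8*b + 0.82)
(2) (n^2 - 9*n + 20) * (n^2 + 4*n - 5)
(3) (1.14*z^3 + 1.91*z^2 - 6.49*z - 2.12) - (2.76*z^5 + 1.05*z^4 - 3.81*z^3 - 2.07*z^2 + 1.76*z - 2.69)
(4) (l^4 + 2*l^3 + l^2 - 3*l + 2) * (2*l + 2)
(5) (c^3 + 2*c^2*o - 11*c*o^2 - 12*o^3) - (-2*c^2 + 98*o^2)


(1) = 0.36*b^5 - 2.21*b^4 - 3.76*b^3 + 0.29*b^2 + 3.2*b + 1.53
(2) = n^4 - 5*n^3 - 21*n^2 + 125*n - 100
(3) = -2.76*z^5 - 1.05*z^4 + 4.95*z^3 + 3.98*z^2 - 8.25*z + 0.57
(4) = 2*l^5 + 6*l^4 + 6*l^3 - 4*l^2 - 2*l + 4
(5) = c^3 + 2*c^2*o + 2*c^2 - 11*c*o^2 - 12*o^3 - 98*o^2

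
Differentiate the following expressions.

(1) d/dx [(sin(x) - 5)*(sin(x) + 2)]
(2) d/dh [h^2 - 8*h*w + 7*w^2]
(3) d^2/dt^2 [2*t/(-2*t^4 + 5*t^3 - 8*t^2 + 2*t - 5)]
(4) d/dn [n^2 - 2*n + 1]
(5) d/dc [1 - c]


(1) = (2*sin(x) - 3)*cos(x)
(2) = 2*h - 8*w
(3) = 4*(-t*(8*t^3 - 15*t^2 + 16*t - 2)^2 + (8*t^3 - 15*t^2 + t*(12*t^2 - 15*t + 8) + 16*t - 2)*(2*t^4 - 5*t^3 + 8*t^2 - 2*t + 5))/(2*t^4 - 5*t^3 + 8*t^2 - 2*t + 5)^3
(4) = 2*n - 2
(5) = -1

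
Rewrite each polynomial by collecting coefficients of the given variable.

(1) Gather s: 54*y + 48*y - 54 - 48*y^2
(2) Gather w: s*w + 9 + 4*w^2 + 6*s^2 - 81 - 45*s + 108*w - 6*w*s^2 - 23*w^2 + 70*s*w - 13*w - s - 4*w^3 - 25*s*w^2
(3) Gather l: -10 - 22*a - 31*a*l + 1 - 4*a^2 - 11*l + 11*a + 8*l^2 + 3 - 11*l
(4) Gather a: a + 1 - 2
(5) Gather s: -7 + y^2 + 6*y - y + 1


(1) = -48*y^2 + 102*y - 54
(2) = 6*s^2 - 46*s - 4*w^3 + w^2*(-25*s - 19) + w*(-6*s^2 + 71*s + 95) - 72
(3) = -4*a^2 - 11*a + 8*l^2 + l*(-31*a - 22) - 6
(4) = a - 1
(5) = y^2 + 5*y - 6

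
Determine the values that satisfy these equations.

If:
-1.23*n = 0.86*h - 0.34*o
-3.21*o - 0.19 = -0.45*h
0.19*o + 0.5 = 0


Then:
h = -18.35
n = 12.10
o = -2.63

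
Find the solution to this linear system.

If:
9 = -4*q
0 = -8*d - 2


Then:
d = -1/4
q = -9/4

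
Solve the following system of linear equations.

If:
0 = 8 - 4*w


Then:
w = 2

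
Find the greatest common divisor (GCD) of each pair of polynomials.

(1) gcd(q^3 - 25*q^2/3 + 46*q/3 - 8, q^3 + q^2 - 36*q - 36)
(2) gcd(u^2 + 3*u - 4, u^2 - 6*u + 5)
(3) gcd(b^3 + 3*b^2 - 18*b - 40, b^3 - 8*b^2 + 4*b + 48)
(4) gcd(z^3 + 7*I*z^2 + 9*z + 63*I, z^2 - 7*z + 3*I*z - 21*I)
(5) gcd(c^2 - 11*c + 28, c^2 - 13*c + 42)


(1) = q - 6
(2) = u - 1
(3) = b^2 - 2*b - 8
(4) = z + 3*I
(5) = c - 7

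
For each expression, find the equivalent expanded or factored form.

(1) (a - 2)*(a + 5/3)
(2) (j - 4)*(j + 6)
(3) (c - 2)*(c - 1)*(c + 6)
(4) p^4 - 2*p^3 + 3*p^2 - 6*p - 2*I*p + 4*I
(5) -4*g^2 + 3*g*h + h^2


(1) = a^2 - a/3 - 10/3
(2) = j^2 + 2*j - 24
(3) = c^3 + 3*c^2 - 16*c + 12
(4) = (p - 2)*(p - I)^2*(p + 2*I)
(5) = (-g + h)*(4*g + h)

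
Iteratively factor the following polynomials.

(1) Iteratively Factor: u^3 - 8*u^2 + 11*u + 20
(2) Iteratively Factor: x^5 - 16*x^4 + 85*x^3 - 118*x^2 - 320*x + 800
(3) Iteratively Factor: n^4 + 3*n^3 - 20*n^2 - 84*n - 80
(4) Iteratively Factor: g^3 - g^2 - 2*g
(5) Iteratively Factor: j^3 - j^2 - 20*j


(1) = (u + 1)*(u^2 - 9*u + 20) = (u - 5)*(u + 1)*(u - 4)
(2) = (x - 5)*(x^4 - 11*x^3 + 30*x^2 + 32*x - 160) = (x - 5)*(x + 2)*(x^3 - 13*x^2 + 56*x - 80) = (x - 5)*(x - 4)*(x + 2)*(x^2 - 9*x + 20) = (x - 5)*(x - 4)^2*(x + 2)*(x - 5)
(3) = (n - 5)*(n^3 + 8*n^2 + 20*n + 16) = (n - 5)*(n + 4)*(n^2 + 4*n + 4) = (n - 5)*(n + 2)*(n + 4)*(n + 2)
(4) = (g - 2)*(g^2 + g) = (g - 2)*(g + 1)*(g)
(5) = (j + 4)*(j^2 - 5*j) = (j - 5)*(j + 4)*(j)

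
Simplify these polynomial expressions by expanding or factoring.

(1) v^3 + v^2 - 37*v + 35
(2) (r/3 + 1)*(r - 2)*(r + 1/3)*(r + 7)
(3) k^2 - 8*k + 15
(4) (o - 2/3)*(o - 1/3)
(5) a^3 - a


(1) = (v - 5)*(v - 1)*(v + 7)
(2) = r^4/3 + 25*r^3/9 + 11*r^2/9 - 125*r/9 - 14/3
(3) = (k - 5)*(k - 3)
(4) = o^2 - o + 2/9
(5) = a*(a - 1)*(a + 1)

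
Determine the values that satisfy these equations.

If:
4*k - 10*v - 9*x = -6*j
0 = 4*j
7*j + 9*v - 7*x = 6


Then:
j = 0
k = 151*x/36 + 5/3
v = 7*x/9 + 2/3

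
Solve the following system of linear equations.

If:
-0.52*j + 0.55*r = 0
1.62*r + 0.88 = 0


Then:
j = -0.57
r = -0.54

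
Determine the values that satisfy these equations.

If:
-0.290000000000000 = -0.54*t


Then:
t = 0.54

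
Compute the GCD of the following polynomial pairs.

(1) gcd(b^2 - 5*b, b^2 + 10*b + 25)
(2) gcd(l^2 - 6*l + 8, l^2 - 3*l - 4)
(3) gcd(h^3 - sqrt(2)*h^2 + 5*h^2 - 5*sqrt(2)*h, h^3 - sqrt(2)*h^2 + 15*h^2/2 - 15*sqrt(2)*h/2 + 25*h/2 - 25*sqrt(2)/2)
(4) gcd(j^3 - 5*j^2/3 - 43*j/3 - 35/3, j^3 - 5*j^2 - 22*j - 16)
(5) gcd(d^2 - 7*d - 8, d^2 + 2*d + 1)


(1) = 1
(2) = l - 4
(3) = gcd(h*(h + 5)*(h - sqrt(2)), (h + 5/2)*(h + 5)*(h - sqrt(2))) = h^2 + h*(5 - sqrt(2)) - 5*sqrt(2)
(4) = j + 1
(5) = gcd((d - 8)*(d + 1), (d + 1)^2) = d + 1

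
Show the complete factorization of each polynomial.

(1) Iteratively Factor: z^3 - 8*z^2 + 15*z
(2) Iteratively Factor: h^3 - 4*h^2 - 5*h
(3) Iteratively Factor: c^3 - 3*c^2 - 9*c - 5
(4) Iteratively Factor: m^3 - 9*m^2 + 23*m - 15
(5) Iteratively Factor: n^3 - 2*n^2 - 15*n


(1) = (z - 3)*(z^2 - 5*z) = z*(z - 3)*(z - 5)
(2) = (h - 5)*(h^2 + h) = (h - 5)*(h + 1)*(h)
(3) = (c - 5)*(c^2 + 2*c + 1) = (c - 5)*(c + 1)*(c + 1)
(4) = (m - 5)*(m^2 - 4*m + 3) = (m - 5)*(m - 3)*(m - 1)
(5) = (n)*(n^2 - 2*n - 15) = n*(n + 3)*(n - 5)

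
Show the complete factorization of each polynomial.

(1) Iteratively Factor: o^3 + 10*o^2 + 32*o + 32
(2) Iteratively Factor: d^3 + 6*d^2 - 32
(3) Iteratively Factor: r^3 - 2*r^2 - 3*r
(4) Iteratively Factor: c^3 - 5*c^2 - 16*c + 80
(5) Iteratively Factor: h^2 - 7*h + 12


(1) = (o + 2)*(o^2 + 8*o + 16) = (o + 2)*(o + 4)*(o + 4)
(2) = (d + 4)*(d^2 + 2*d - 8) = (d + 4)^2*(d - 2)
(3) = (r)*(r^2 - 2*r - 3) = r*(r - 3)*(r + 1)
(4) = (c - 4)*(c^2 - c - 20) = (c - 4)*(c + 4)*(c - 5)
(5) = (h - 3)*(h - 4)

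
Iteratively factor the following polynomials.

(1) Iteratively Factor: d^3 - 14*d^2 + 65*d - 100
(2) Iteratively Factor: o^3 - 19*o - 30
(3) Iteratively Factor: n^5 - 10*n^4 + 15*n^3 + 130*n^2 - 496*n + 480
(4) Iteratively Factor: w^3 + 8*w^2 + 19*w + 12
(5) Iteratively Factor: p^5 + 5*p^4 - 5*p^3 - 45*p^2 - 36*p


(1) = (d - 4)*(d^2 - 10*d + 25) = (d - 5)*(d - 4)*(d - 5)
(2) = (o + 3)*(o^2 - 3*o - 10) = (o + 2)*(o + 3)*(o - 5)
(3) = (n - 2)*(n^4 - 8*n^3 - n^2 + 128*n - 240) = (n - 3)*(n - 2)*(n^3 - 5*n^2 - 16*n + 80) = (n - 3)*(n - 2)*(n + 4)*(n^2 - 9*n + 20) = (n - 5)*(n - 3)*(n - 2)*(n + 4)*(n - 4)
(4) = (w + 3)*(w^2 + 5*w + 4) = (w + 3)*(w + 4)*(w + 1)
(5) = (p + 1)*(p^4 + 4*p^3 - 9*p^2 - 36*p) = (p + 1)*(p + 3)*(p^3 + p^2 - 12*p) = (p + 1)*(p + 3)*(p + 4)*(p^2 - 3*p) = (p - 3)*(p + 1)*(p + 3)*(p + 4)*(p)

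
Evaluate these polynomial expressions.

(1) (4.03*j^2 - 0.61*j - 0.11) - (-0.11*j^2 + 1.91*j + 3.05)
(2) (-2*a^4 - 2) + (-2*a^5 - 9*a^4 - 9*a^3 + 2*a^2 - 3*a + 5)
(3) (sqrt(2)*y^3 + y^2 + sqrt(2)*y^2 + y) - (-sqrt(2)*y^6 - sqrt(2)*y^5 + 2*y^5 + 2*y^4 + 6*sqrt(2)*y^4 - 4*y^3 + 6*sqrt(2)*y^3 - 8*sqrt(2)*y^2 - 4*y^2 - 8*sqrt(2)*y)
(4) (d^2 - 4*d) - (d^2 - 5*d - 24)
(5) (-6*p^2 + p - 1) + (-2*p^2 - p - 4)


(1) = 4.14*j^2 - 2.52*j - 3.16
(2) = -2*a^5 - 11*a^4 - 9*a^3 + 2*a^2 - 3*a + 3
(3) = sqrt(2)*y^6 - 2*y^5 + sqrt(2)*y^5 - 6*sqrt(2)*y^4 - 2*y^4 - 5*sqrt(2)*y^3 + 4*y^3 + 5*y^2 + 9*sqrt(2)*y^2 + y + 8*sqrt(2)*y
(4) = d + 24
(5) = -8*p^2 - 5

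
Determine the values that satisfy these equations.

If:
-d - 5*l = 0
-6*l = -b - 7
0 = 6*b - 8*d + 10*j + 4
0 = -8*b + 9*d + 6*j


Then:
b = -829/231
d = -1970/693
j = -361/693
l = 394/693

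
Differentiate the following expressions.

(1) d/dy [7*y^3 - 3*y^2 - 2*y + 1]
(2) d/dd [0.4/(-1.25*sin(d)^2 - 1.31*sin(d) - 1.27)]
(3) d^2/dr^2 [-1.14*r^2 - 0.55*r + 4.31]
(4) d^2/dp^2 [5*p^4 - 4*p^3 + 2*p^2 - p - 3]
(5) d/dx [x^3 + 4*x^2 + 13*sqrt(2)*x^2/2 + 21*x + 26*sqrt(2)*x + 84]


(1) = 21*y^2 - 6*y - 2
(2) = (1.0*sin(d) + 0.524)*cos(d)/(1.25*sin(d)^2 + 1.31*sin(d) + 1.27)^2
(3) = -2.28000000000000
(4) = 60*p^2 - 24*p + 4
(5) = 3*x^2 + 8*x + 13*sqrt(2)*x + 21 + 26*sqrt(2)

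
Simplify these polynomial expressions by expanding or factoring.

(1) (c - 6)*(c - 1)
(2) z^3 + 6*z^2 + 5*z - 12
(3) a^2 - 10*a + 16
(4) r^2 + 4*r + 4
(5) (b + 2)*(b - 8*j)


(1) = c^2 - 7*c + 6
(2) = (z - 1)*(z + 3)*(z + 4)
(3) = (a - 8)*(a - 2)
(4) = (r + 2)^2
(5) = b^2 - 8*b*j + 2*b - 16*j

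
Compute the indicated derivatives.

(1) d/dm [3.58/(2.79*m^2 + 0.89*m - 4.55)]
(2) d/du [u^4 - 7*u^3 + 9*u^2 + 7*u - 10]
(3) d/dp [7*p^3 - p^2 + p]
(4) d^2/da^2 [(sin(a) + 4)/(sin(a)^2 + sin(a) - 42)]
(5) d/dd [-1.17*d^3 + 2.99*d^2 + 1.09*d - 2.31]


(1) = (-19.9764*m - 3.1862)/(2.79*m^2 + 0.89*m - 4.55)^2
(2) = 4*u^3 - 21*u^2 + 18*u + 7
(3) = 21*p^2 - 2*p + 1
(4) = (-sin(a)^5 - 15*sin(a)^4 - 262*sin(a)^3 - 694*sin(a)^2 - 1656*sin(a) + 428)/(sin(a)^2 + sin(a) - 42)^3
(5) = -3.51*d^2 + 5.98*d + 1.09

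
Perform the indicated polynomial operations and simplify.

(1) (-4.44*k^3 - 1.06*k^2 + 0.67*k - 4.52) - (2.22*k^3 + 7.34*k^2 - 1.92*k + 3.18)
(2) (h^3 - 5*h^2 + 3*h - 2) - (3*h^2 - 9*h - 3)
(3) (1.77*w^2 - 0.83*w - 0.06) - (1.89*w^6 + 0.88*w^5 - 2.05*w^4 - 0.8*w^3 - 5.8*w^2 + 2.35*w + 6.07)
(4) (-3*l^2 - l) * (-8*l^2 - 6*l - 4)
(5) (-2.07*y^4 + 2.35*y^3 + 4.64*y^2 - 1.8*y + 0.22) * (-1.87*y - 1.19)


(1) = -6.66*k^3 - 8.4*k^2 + 2.59*k - 7.7
(2) = h^3 - 8*h^2 + 12*h + 1
(3) = -1.89*w^6 - 0.88*w^5 + 2.05*w^4 + 0.8*w^3 + 7.57*w^2 - 3.18*w - 6.13
(4) = 24*l^4 + 26*l^3 + 18*l^2 + 4*l
(5) = 3.8709*y^5 - 1.9312*y^4 - 11.4733*y^3 - 2.1556*y^2 + 1.7306*y - 0.2618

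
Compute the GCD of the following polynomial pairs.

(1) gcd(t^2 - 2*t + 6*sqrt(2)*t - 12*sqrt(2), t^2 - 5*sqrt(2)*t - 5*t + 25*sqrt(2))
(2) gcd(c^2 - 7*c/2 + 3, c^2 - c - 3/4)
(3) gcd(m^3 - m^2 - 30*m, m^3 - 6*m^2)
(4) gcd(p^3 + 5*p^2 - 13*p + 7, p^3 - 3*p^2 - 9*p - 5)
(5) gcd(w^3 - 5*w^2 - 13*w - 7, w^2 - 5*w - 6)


(1) = 1
(2) = gcd((c - 2)*(c - 3/2), (c - 3/2)*(c + 1/2)) = c - 3/2
(3) = m^2 - 6*m
(4) = gcd((p - 1)^2*(p + 7), (p - 5)*(p + 1)^2) = 1
(5) = gcd((w - 7)*(w + 1)^2, (w - 6)*(w + 1)) = w + 1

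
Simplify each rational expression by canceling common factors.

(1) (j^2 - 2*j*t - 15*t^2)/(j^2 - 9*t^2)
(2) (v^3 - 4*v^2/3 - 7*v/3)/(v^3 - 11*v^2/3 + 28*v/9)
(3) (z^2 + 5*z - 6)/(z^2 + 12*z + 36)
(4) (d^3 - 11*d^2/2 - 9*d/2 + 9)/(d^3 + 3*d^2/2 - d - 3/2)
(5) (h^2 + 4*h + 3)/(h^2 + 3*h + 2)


(1) = (-j + 5*t)/(-j + 3*t)
(2) = (3*v + 3)/(3*v - 4)
(3) = (z - 1)/(z + 6)
(4) = (d - 6)/(d + 1)
(5) = (h + 3)/(h + 2)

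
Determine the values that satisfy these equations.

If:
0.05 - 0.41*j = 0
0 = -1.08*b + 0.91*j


Then:
b = 0.10
j = 0.12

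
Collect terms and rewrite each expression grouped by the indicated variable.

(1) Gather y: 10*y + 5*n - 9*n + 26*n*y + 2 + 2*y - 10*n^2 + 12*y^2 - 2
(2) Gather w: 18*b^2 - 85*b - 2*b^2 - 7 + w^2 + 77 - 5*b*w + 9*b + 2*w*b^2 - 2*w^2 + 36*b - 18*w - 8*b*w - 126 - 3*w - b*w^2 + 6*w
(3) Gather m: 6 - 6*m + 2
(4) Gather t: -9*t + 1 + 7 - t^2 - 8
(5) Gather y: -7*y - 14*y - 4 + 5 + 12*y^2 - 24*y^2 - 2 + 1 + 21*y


(1) = -10*n^2 - 4*n + 12*y^2 + y*(26*n + 12)
(2) = 16*b^2 - 40*b + w^2*(-b - 1) + w*(2*b^2 - 13*b - 15) - 56
(3) = 8 - 6*m
(4) = -t^2 - 9*t
(5) = -12*y^2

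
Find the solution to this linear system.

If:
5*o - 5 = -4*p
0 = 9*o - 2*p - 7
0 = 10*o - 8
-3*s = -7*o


Then:
No Solution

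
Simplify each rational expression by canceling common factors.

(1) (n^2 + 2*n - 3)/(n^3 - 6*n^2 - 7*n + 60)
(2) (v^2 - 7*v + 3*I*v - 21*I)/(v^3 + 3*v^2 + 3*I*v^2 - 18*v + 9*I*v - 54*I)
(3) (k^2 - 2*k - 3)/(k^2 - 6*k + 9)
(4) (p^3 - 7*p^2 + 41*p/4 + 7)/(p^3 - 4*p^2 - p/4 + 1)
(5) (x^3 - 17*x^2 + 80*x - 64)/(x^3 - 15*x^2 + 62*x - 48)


(1) = (n - 1)/(n^2 - 9*n + 20)
(2) = (v - 7)/(v^2 + 3*v - 18)
(3) = (k + 1)/(k - 3)
(4) = (2*p - 7)/(2*p - 1)
(5) = (x - 8)/(x - 6)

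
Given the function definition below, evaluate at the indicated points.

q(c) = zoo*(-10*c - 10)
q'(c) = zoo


q(c) = zoo*(-10*c - 10)
q'(c) = zoo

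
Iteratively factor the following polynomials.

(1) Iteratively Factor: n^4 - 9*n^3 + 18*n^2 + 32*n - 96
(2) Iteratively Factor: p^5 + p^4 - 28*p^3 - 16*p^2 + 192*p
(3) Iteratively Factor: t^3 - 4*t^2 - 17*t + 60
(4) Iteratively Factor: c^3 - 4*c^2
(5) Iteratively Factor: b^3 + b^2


(1) = (n - 4)*(n^3 - 5*n^2 - 2*n + 24) = (n - 4)*(n + 2)*(n^2 - 7*n + 12) = (n - 4)*(n - 3)*(n + 2)*(n - 4)
(2) = (p)*(p^4 + p^3 - 28*p^2 - 16*p + 192) = p*(p + 4)*(p^3 - 3*p^2 - 16*p + 48) = p*(p + 4)^2*(p^2 - 7*p + 12) = p*(p - 3)*(p + 4)^2*(p - 4)
(3) = (t + 4)*(t^2 - 8*t + 15) = (t - 5)*(t + 4)*(t - 3)
(4) = (c)*(c^2 - 4*c) = c^2*(c - 4)
(5) = (b + 1)*(b^2) = b*(b + 1)*(b)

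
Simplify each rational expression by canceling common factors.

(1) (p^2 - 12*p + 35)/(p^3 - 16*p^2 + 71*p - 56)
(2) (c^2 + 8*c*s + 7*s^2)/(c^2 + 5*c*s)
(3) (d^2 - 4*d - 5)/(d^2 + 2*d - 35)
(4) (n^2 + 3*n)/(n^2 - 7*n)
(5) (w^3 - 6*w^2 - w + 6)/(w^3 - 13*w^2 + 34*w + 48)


(1) = (p - 5)/(p^2 - 9*p + 8)
(2) = (c^2 + 8*c*s + 7*s^2)/(c^2 + 5*c*s)
(3) = (d + 1)/(d + 7)
(4) = (n + 3)/(n - 7)
(5) = (w - 1)/(w - 8)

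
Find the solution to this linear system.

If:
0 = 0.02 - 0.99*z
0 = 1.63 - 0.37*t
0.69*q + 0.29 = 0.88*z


Then:
q = -0.39
t = 4.41
z = 0.02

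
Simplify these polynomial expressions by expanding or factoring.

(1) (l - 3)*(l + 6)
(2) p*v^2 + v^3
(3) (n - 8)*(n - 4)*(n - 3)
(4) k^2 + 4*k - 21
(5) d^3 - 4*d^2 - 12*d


(1) = l^2 + 3*l - 18
(2) = v^2*(p + v)
(3) = n^3 - 15*n^2 + 68*n - 96
(4) = (k - 3)*(k + 7)
(5) = d*(d - 6)*(d + 2)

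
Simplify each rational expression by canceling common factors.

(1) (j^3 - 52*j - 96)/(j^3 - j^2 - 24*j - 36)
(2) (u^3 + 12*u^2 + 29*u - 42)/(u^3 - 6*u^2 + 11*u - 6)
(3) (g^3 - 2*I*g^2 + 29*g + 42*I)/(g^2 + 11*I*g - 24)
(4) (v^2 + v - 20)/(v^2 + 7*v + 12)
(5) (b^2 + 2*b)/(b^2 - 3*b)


(1) = (j^2 - 2*j - 48)/(j^2 - 3*j - 18)
(2) = (u^2 + 13*u + 42)/(u^2 - 5*u + 6)
(3) = (g^2 - 5*I*g + 14)/(g + 8*I)
(4) = (v^2 + v - 20)/(v^2 + 7*v + 12)
(5) = (b + 2)/(b - 3)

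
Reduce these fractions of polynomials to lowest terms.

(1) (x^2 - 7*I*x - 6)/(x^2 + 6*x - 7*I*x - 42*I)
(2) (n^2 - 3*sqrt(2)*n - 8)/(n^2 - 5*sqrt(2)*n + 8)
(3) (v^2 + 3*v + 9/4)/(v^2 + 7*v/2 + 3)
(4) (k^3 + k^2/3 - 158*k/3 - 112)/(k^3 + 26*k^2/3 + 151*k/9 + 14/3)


(1) = (x^2 - 7*I*x - 6)/(x^2 + x*(6 - 7*I) - 42*I)
(2) = (n + sqrt(2))/(n - sqrt(2))
(3) = (2*v + 3)/(2*v + 4)
(4) = (3*k - 24)/(3*k + 1)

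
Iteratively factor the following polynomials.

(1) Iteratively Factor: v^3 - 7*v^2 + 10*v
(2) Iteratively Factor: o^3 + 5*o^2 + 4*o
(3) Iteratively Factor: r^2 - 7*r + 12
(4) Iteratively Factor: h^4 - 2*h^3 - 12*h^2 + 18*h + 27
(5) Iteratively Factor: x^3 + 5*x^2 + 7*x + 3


(1) = (v - 2)*(v^2 - 5*v) = v*(v - 2)*(v - 5)
(2) = (o + 1)*(o^2 + 4*o) = (o + 1)*(o + 4)*(o)
(3) = (r - 4)*(r - 3)
(4) = (h - 3)*(h^3 + h^2 - 9*h - 9) = (h - 3)^2*(h^2 + 4*h + 3) = (h - 3)^2*(h + 3)*(h + 1)
(5) = (x + 1)*(x^2 + 4*x + 3) = (x + 1)^2*(x + 3)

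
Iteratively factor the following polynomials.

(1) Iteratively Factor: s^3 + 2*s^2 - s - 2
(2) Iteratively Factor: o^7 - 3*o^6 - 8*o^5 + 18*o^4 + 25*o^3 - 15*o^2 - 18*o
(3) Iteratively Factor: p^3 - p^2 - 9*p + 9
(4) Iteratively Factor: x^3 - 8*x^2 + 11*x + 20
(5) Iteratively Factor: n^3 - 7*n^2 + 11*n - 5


(1) = (s - 1)*(s^2 + 3*s + 2) = (s - 1)*(s + 1)*(s + 2)
(2) = (o - 1)*(o^6 - 2*o^5 - 10*o^4 + 8*o^3 + 33*o^2 + 18*o) = o*(o - 1)*(o^5 - 2*o^4 - 10*o^3 + 8*o^2 + 33*o + 18) = o*(o - 1)*(o + 1)*(o^4 - 3*o^3 - 7*o^2 + 15*o + 18) = o*(o - 1)*(o + 1)*(o + 2)*(o^3 - 5*o^2 + 3*o + 9) = o*(o - 3)*(o - 1)*(o + 1)*(o + 2)*(o^2 - 2*o - 3) = o*(o - 3)*(o - 1)*(o + 1)^2*(o + 2)*(o - 3)
(3) = (p - 3)*(p^2 + 2*p - 3) = (p - 3)*(p + 3)*(p - 1)
(4) = (x - 4)*(x^2 - 4*x - 5) = (x - 5)*(x - 4)*(x + 1)
(5) = (n - 1)*(n^2 - 6*n + 5) = (n - 1)^2*(n - 5)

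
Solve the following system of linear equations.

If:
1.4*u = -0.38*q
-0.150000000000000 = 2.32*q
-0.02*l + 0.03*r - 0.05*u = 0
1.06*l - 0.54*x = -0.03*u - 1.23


Then:
l = 0.509433962264151*x - 1.16087403569105
q = -0.06
r = 0.339622641509434*x - 0.744667255321127
u = 0.02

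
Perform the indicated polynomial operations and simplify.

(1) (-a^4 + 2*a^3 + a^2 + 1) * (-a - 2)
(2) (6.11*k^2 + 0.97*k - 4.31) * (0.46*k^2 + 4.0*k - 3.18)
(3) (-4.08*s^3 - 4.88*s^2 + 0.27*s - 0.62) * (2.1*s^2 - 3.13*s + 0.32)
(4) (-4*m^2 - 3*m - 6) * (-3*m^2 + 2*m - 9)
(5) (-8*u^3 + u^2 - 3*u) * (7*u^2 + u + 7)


(1) = a^5 - 5*a^3 - 2*a^2 - a - 2
(2) = 2.8106*k^4 + 24.8862*k^3 - 17.5324*k^2 - 20.3246*k + 13.7058
(3) = -8.568*s^5 + 2.5224*s^4 + 14.5358*s^3 - 3.7087*s^2 + 2.027*s - 0.1984
(4) = 12*m^4 + m^3 + 48*m^2 + 15*m + 54
(5) = -56*u^5 - u^4 - 76*u^3 + 4*u^2 - 21*u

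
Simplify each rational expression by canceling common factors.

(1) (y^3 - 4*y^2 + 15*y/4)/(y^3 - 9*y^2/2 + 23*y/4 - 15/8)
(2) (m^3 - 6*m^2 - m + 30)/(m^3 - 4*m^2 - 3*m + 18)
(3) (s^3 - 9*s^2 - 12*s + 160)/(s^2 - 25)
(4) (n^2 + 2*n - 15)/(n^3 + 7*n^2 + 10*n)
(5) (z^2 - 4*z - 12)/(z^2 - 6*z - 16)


(1) = 2*y/(2*y - 1)
(2) = (m - 5)/(m - 3)
(3) = (s^2 - 4*s - 32)/(s + 5)
(4) = (n - 3)/(n^2 + 2*n)
(5) = (z - 6)/(z - 8)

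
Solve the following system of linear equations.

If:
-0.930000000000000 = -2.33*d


Then:
d = 0.40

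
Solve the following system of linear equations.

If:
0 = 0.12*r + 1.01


Then:
r = -8.42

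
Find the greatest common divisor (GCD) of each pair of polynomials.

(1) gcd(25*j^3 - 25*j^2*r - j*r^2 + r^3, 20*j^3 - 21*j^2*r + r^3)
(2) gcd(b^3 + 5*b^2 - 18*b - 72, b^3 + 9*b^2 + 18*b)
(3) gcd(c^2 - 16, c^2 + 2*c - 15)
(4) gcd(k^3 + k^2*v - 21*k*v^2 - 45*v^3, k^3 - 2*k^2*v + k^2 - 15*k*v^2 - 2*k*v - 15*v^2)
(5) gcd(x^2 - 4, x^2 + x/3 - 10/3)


(1) = gcd((-5*j + r)*(-j + r)*(5*j + r), (-4*j + r)*(-j + r)*(5*j + r)) = -5*j^2 + 4*j*r + r^2
(2) = b^2 + 9*b + 18
(3) = 1
(4) = gcd((k - 5*v)*(k + 3*v)^2, (k + 1)*(k - 5*v)*(k + 3*v)) = -k^2 + 2*k*v + 15*v^2
(5) = gcd((x - 2)*(x + 2), (x - 5/3)*(x + 2)) = x + 2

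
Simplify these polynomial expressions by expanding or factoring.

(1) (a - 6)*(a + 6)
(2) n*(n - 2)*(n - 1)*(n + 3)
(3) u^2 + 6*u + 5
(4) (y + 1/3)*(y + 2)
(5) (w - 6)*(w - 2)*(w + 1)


(1) = a^2 - 36
(2) = n^4 - 7*n^2 + 6*n
(3) = (u + 1)*(u + 5)
(4) = y^2 + 7*y/3 + 2/3
(5) = w^3 - 7*w^2 + 4*w + 12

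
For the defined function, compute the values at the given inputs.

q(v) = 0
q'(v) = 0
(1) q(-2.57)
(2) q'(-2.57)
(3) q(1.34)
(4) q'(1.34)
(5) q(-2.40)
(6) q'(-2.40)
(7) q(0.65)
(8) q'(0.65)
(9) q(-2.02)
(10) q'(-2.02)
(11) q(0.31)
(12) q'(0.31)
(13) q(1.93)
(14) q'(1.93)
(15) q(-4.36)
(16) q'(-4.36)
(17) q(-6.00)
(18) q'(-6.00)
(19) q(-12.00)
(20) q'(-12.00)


(1) = 0.00
(2) = 0.00
(3) = 0.00
(4) = 0.00
(5) = 0.00
(6) = 0.00
(7) = 0.00
(8) = 0.00
(9) = 0.00
(10) = 0.00
(11) = 0.00
(12) = 0.00
(13) = 0.00
(14) = 0.00
(15) = 0.00
(16) = 0.00
(17) = 0.00
(18) = 0.00
(19) = 0.00
(20) = 0.00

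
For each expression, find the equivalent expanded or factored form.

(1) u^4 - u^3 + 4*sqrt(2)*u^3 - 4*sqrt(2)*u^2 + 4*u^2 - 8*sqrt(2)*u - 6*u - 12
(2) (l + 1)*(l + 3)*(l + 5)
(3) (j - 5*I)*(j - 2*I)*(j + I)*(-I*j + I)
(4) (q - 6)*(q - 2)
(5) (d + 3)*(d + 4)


(1) = (u - 2)*(u + 1)*(u + sqrt(2))*(u + 3*sqrt(2))
(2) = l^3 + 9*l^2 + 23*l + 15
(3) = -I*j^4 - 6*j^3 + I*j^3 + 6*j^2 + 3*I*j^2 - 10*j - 3*I*j + 10
(4) = q^2 - 8*q + 12
(5) = d^2 + 7*d + 12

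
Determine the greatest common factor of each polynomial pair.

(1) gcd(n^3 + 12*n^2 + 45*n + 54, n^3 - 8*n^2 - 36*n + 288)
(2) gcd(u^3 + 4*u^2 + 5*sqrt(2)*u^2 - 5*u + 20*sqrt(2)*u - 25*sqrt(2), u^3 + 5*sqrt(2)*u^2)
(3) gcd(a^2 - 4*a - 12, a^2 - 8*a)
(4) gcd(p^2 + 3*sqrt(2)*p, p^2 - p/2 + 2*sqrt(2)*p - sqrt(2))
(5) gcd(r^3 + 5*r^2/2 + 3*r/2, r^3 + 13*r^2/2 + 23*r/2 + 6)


(1) = gcd((n + 3)^2*(n + 6), (n - 8)*(n - 6)*(n + 6)) = n + 6
(2) = gcd((u - 1)*(u + 5)*(u + 5*sqrt(2)), u^2*(u + 5*sqrt(2))) = u + 5*sqrt(2)
(3) = 1
(4) = gcd(p*(p + 3*sqrt(2)), (p - 1/2)*(p + 2*sqrt(2))) = 1
(5) = r^2 + 5*r/2 + 3/2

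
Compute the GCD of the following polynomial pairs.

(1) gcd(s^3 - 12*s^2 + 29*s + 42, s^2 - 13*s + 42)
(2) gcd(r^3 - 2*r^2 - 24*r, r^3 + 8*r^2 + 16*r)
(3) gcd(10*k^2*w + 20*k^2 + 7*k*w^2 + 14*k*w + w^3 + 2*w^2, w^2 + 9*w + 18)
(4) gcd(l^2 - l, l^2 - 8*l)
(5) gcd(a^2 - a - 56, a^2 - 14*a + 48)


(1) = gcd((s - 7)*(s - 6)*(s + 1), (s - 7)*(s - 6)) = s^2 - 13*s + 42
(2) = gcd(r*(r - 6)*(r + 4), r*(r + 4)^2) = r^2 + 4*r
(3) = gcd((2*k + w)*(5*k + w)*(w + 2), (w + 3)*(w + 6)) = 1
(4) = gcd(l*(l - 1), l*(l - 8)) = l
(5) = a - 8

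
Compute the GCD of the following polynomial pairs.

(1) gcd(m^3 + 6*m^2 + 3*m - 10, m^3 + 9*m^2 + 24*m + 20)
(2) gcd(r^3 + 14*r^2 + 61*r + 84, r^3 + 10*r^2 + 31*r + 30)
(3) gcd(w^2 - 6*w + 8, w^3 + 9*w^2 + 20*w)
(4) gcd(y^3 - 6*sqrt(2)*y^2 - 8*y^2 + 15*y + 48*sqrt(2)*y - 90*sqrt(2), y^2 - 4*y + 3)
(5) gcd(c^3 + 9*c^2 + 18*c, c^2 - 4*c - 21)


(1) = m^2 + 7*m + 10
(2) = r + 3
(3) = gcd((w - 4)*(w - 2), w*(w + 4)*(w + 5)) = 1
(4) = y - 3
(5) = gcd(c*(c + 3)*(c + 6), (c - 7)*(c + 3)) = c + 3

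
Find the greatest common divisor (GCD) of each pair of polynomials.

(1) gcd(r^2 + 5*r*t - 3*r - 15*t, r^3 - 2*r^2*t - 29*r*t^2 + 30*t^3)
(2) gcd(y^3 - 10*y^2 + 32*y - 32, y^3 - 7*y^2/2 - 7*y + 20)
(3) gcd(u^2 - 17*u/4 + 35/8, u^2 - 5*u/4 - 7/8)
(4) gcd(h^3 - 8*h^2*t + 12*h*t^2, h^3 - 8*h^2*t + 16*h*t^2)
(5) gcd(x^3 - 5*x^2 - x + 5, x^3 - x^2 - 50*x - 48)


(1) = r + 5*t
(2) = y^2 - 6*y + 8
(3) = u - 7/4
(4) = gcd(h*(h - 6*t)*(h - 2*t), h*(h - 4*t)^2) = h
(5) = x + 1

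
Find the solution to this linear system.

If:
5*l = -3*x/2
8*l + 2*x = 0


Then:
l = 0
x = 0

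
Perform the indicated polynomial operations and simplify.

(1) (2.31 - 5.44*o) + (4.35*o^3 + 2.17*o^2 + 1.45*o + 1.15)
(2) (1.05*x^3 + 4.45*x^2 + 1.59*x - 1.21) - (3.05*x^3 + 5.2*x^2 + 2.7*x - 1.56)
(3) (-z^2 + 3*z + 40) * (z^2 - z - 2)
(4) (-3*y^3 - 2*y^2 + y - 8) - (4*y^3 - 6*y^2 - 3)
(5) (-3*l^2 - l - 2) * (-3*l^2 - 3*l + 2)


(1) = 4.35*o^3 + 2.17*o^2 - 3.99*o + 3.46
(2) = -2.0*x^3 - 0.75*x^2 - 1.11*x + 0.35
(3) = -z^4 + 4*z^3 + 39*z^2 - 46*z - 80
(4) = -7*y^3 + 4*y^2 + y - 5
(5) = 9*l^4 + 12*l^3 + 3*l^2 + 4*l - 4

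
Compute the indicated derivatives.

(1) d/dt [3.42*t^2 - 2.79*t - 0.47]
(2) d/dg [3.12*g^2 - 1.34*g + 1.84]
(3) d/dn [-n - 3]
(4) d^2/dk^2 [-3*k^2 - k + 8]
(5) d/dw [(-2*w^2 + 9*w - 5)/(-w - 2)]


(1) = 6.84*t - 2.79
(2) = 6.24*g - 1.34
(3) = -1
(4) = -6
(5) = (2*w^2 + 8*w - 23)/(w^2 + 4*w + 4)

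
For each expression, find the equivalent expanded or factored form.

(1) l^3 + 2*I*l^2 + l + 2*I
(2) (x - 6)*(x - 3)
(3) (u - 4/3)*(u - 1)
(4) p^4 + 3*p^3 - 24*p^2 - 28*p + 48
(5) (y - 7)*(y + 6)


(1) = (l - I)*(l + I)*(l + 2*I)
(2) = x^2 - 9*x + 18
(3) = u^2 - 7*u/3 + 4/3
(4) = (p - 4)*(p - 1)*(p + 2)*(p + 6)
(5) = y^2 - y - 42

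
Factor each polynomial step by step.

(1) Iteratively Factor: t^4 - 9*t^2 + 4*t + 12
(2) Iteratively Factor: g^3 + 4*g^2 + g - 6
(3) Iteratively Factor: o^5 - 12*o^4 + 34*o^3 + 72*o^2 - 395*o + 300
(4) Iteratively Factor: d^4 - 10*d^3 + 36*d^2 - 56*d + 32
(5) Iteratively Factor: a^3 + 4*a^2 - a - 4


(1) = (t + 1)*(t^3 - t^2 - 8*t + 12) = (t - 2)*(t + 1)*(t^2 + t - 6) = (t - 2)^2*(t + 1)*(t + 3)
(2) = (g + 3)*(g^2 + g - 2) = (g - 1)*(g + 3)*(g + 2)
(3) = (o - 1)*(o^4 - 11*o^3 + 23*o^2 + 95*o - 300) = (o - 1)*(o + 3)*(o^3 - 14*o^2 + 65*o - 100) = (o - 5)*(o - 1)*(o + 3)*(o^2 - 9*o + 20) = (o - 5)*(o - 4)*(o - 1)*(o + 3)*(o - 5)
(4) = (d - 2)*(d^3 - 8*d^2 + 20*d - 16) = (d - 2)^2*(d^2 - 6*d + 8) = (d - 2)^3*(d - 4)
(5) = (a + 1)*(a^2 + 3*a - 4) = (a + 1)*(a + 4)*(a - 1)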